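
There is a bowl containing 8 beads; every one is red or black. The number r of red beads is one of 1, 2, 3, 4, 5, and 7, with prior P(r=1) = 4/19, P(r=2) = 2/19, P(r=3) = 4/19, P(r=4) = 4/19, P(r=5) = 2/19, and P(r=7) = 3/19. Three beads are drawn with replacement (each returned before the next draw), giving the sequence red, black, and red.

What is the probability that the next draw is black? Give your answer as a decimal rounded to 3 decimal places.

Under each hypothesis, the probability of the observed sequence is: P(data | r = 1) = (1/8)(7/8)(1/8) = 0.013672; P(data | r = 2) = (2/8)(6/8)(2/8) = 0.046875; P(data | r = 3) = (3/8)(5/8)(3/8) = 0.087891; P(data | r = 4) = (4/8)(4/8)(4/8) = 0.125; P(data | r = 5) = (5/8)(3/8)(5/8) = 0.14648; P(data | r = 7) = (7/8)(1/8)(7/8) = 0.095703.
Weighting by the prior gives 4/19 · 0.013672 = 0.0028783, 2/19 · 0.046875 = 0.0049342, 4/19 · 0.087891 = 0.018503, 4/19 · 0.125 = 0.026316, 2/19 · 0.14648 = 0.015419, 3/19 · 0.095703 = 0.015111; with total 0.083162.
Dividing through by the total gives posterior P(r = 1 | data) = 0.034611, P(r = 2 | data) = 0.059333, P(r = 3 | data) = 0.2225, P(r = 4 | data) = 0.31644, P(r = 5 | data) = 0.18541, P(r = 7 | data) = 0.18171.
The predictive probability is P(black next | data) = (7/8)(0.034611) + (3/4)(0.059333) + (5/8)(0.2225) + (1/2)(0.31644) + (3/8)(0.18541) + (1/8)(0.18171) = 0.46431.

0.464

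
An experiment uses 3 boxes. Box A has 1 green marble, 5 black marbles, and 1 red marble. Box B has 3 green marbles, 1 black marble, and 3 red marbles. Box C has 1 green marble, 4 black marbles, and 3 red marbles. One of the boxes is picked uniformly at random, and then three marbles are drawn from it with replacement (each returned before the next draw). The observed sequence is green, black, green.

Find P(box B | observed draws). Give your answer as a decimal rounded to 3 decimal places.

0.540

Compute the likelihood of the observed sequence for each case: P(data | box A) = (1/7)(5/7)(1/7) = 0.014577; P(data | box B) = (3/7)(1/7)(3/7) = 0.026239; P(data | box C) = (1/8)(4/8)(1/8) = 0.0078125.
Multiplying each by its prior: 1/3 · 0.014577 = 0.0048591, 1/3 · 0.026239 = 0.0087464, 1/3 · 0.0078125 = 0.0026042; summing to 0.01621.
Hence P(box B | data) = (0.0087464) / (0.01621) = 0.53958.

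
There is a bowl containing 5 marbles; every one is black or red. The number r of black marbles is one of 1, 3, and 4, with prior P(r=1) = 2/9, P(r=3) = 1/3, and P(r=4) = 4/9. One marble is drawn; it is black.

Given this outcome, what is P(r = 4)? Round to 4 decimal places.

0.5926

For each hypothesis, P(data | H) works out to: P(data | r = 1) = (1/5) = 1/5; P(data | r = 3) = (3/5) = 3/5; P(data | r = 4) = (4/5) = 4/5.
Multiplying each by its prior: 2/9 · 1/5 = 2/45, 1/3 · 3/5 = 1/5, 4/9 · 4/5 = 16/45; these sum to 3/5.
By Bayes' rule, P(r = 4 | data) = (16/45) / (3/5) = 16/27.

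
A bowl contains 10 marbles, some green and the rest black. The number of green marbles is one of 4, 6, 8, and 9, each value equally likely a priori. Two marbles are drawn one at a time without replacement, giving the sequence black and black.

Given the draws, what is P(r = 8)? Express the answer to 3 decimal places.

Compute the likelihood of the observed sequence for each case: P(data | r = 4) = (6/10)(5/9) = 1/3; P(data | r = 6) = (4/10)(3/9) = 2/15; P(data | r = 8) = (2/10)(1/9) = 1/45; P(data | r = 9) = (1/10)(0/9) = 0.
The prior-weighted likelihoods are 1/4 · 1/3 = 1/12, 1/4 · 2/15 = 1/30, 1/4 · 1/45 = 1/180, 1/4 · 0 = 0; with total 11/90.
Therefore the posterior P(r = 8 | data) = (1/180) / (11/90) = 1/22.

0.045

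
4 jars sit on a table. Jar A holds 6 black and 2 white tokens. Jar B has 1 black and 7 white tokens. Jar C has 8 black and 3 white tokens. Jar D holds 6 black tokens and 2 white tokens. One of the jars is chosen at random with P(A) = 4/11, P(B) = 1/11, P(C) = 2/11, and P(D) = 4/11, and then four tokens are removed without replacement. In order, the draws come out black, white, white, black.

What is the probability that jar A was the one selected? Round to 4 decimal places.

Compute the likelihood of the observed sequence for each case: P(data | jar A) = (6/8)(2/7)(1/6)(5/5) = 0.035714; P(data | jar B) = (1/8)(7/7)(6/6)(0/5) = 0; P(data | jar C) = (8/11)(3/10)(2/9)(7/8) = 0.042424; P(data | jar D) = (6/8)(2/7)(1/6)(5/5) = 0.035714.
The prior-weighted likelihoods are 4/11 · 0.035714 = 0.012987, 1/11 · 0 = 0, 2/11 · 0.042424 = 0.0077135, 4/11 · 0.035714 = 0.012987; these sum to 0.033688.
By Bayes' rule, P(jar A | data) = (0.012987) / (0.033688) = 0.38551.

0.3855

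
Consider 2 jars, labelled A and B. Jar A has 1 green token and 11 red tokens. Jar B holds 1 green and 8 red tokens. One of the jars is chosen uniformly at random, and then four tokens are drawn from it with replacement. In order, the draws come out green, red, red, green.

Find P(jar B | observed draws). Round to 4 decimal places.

For each hypothesis, P(data | H) works out to: P(data | jar A) = (1/12)(11/12)(11/12)(1/12) = 0.0058353; P(data | jar B) = (1/9)(8/9)(8/9)(1/9) = 0.0097546.
Multiplying each by its prior: 1/2 · 0.0058353 = 0.0029176, 1/2 · 0.0097546 = 0.0048773; these sum to 0.0077949.
Hence P(jar B | data) = (0.0048773) / (0.0077949) = 0.6257.

0.6257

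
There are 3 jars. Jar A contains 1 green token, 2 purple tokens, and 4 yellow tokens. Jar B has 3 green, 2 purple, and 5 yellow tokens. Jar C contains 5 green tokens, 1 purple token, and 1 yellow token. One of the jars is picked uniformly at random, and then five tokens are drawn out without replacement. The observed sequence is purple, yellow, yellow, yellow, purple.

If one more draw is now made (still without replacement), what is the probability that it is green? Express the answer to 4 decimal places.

0.5172

Compute the likelihood of the observed sequence for each case: P(data | jar A) = (2/7)(4/6)(3/5)(2/4)(1/3) = 0.019048; P(data | jar B) = (2/10)(5/9)(4/8)(3/7)(1/6) = 0.0039683; P(data | jar C) = (1/7)(1/6)(0/5) = 0.
Weighting by the prior gives 1/3 · 0.019048 = 0.0063492, 1/3 · 0.0039683 = 0.0013228, 1/3 · 0 = 0; these sum to 0.007672.
Dividing through by the total gives posterior P(jar A | data) = 0.82759, P(jar B | data) = 0.17241, P(jar C | data) = 0.
Averaging over the posterior, P(green next | data) = (1/2)(0.82759) + (3/5)(0.17241) = 0.51724.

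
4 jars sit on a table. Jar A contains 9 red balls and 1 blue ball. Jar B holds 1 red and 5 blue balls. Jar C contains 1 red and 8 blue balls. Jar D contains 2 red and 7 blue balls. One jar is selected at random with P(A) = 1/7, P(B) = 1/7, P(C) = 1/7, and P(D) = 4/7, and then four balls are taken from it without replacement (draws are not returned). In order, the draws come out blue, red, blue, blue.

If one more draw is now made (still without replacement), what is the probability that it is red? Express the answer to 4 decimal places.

0.1333

Under each hypothesis, the probability of the observed sequence is: P(data | jar A) = (1/10)(9/9)(0/8) = 0; P(data | jar B) = (5/6)(1/5)(4/4)(3/3) = 1/6; P(data | jar C) = (8/9)(1/8)(7/7)(6/6) = 1/9; P(data | jar D) = (7/9)(2/8)(6/7)(5/6) = 5/36.
Multiplying each by its prior: 1/7 · 0 = 0, 1/7 · 1/6 = 1/42, 1/7 · 1/9 = 1/63, 4/7 · 5/36 = 5/63; with total 5/42.
Dividing through by the total gives posterior P(jar A | data) = 0, P(jar B | data) = 1/5, P(jar C | data) = 2/15, P(jar D | data) = 2/3.
Averaging over the posterior, P(red next | data) = (0)(1/5) + (0)(2/15) + (1/5)(2/3) = 2/15.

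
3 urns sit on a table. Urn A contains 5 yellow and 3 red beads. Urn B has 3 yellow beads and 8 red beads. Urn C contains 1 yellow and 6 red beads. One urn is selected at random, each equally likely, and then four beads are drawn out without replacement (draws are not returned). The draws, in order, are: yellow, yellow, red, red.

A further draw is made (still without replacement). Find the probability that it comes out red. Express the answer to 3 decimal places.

Compute the likelihood of the observed sequence for each case: P(data | urn A) = (5/8)(4/7)(3/6)(2/5) = 0.071429; P(data | urn B) = (3/11)(2/10)(8/9)(7/8) = 0.042424; P(data | urn C) = (1/7)(0/6) = 0.
Weighting by the prior gives 1/3 · 0.071429 = 0.02381, 1/3 · 0.042424 = 0.014141, 1/3 · 0 = 0; with total 0.037951.
The posterior is then P(urn A | data) = 0.62738, P(urn B | data) = 0.37262, P(urn C | data) = 0.
Averaging over the posterior, P(red next | data) = (1/4)(0.62738) + (6/7)(0.37262) = 0.47624.

0.476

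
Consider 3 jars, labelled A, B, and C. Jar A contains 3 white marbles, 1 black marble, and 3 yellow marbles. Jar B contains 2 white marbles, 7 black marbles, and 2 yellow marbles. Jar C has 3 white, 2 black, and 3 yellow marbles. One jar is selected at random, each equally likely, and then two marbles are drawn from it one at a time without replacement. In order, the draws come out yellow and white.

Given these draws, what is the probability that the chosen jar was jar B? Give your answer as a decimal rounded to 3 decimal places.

Under each hypothesis, the probability of the observed sequence is: P(data | jar A) = (3/7)(3/6) = 0.21429; P(data | jar B) = (2/11)(2/10) = 0.036364; P(data | jar C) = (3/8)(3/7) = 0.16071.
The prior-weighted likelihoods are 1/3 · 0.21429 = 0.071429, 1/3 · 0.036364 = 0.012121, 1/3 · 0.16071 = 0.053571; these sum to 0.13712.
Therefore the posterior P(jar B | data) = (0.012121) / (0.13712) = 0.088398.

0.088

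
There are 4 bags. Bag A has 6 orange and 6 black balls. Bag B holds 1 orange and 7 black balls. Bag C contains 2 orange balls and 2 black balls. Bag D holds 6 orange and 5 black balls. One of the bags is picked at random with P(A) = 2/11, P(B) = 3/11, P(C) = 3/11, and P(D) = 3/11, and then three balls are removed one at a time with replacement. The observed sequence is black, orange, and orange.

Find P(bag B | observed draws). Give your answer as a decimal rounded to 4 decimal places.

0.0383

The likelihood of the observed sequence under each hypothesis: P(data | bag A) = (6/12)(6/12)(6/12) = 0.125; P(data | bag B) = (7/8)(1/8)(1/8) = 0.013672; P(data | bag C) = (2/4)(2/4)(2/4) = 0.125; P(data | bag D) = (5/11)(6/11)(6/11) = 0.13524.
Multiplying each by its prior: 2/11 · 0.125 = 0.022727, 3/11 · 0.013672 = 0.0037287, 3/11 · 0.125 = 0.034091, 3/11 · 0.13524 = 0.036883; with total 0.09743.
So P(bag B | data) = (0.0037287) / (0.09743) = 0.038271.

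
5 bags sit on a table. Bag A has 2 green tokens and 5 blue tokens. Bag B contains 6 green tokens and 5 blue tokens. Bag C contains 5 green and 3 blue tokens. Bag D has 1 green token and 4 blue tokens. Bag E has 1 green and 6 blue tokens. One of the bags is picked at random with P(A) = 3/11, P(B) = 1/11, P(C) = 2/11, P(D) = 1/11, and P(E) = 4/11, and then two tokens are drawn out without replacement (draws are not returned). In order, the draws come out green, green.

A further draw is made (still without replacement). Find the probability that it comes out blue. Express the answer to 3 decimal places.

Compute the likelihood of the observed sequence for each case: P(data | bag A) = (2/7)(1/6) = 1/21; P(data | bag B) = (6/11)(5/10) = 3/11; P(data | bag C) = (5/8)(4/7) = 5/14; P(data | bag D) = (1/5)(0/4) = 0; P(data | bag E) = (1/7)(0/6) = 0.
Weighting by the prior gives 3/11 · 1/21 = 1/77, 1/11 · 3/11 = 3/121, 2/11 · 5/14 = 5/77, 1/11 · 0 = 0, 4/11 · 0 = 0; summing to 87/847.
Normalising, the posterior is P(bag A | data) = 11/87, P(bag B | data) = 7/29, P(bag C | data) = 55/87, P(bag D | data) = 0, P(bag E | data) = 0.
Averaging over the posterior, P(blue next | data) = (1)(11/87) + (5/9)(7/29) + (1/2)(55/87) = 301/522.

0.577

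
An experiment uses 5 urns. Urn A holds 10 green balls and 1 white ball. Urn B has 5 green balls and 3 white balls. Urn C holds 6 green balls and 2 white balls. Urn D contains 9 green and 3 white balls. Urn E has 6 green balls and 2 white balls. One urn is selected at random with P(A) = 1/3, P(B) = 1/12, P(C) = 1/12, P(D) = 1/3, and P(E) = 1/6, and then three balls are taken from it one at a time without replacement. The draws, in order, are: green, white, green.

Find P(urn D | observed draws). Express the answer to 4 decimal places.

Compute the likelihood of the observed sequence for each case: P(data | urn A) = (10/11)(1/10)(9/9) = 0.090909; P(data | urn B) = (5/8)(3/7)(4/6) = 0.17857; P(data | urn C) = (6/8)(2/7)(5/6) = 0.17857; P(data | urn D) = (9/12)(3/11)(8/10) = 0.16364; P(data | urn E) = (6/8)(2/7)(5/6) = 0.17857.
Weighting by the prior gives 1/3 · 0.090909 = 0.030303, 1/12 · 0.17857 = 0.014881, 1/12 · 0.17857 = 0.014881, 1/3 · 0.16364 = 0.054545, 1/6 · 0.17857 = 0.029762; with total 0.14437.
So P(urn D | data) = (0.054545) / (0.14437) = 0.37781.

0.3778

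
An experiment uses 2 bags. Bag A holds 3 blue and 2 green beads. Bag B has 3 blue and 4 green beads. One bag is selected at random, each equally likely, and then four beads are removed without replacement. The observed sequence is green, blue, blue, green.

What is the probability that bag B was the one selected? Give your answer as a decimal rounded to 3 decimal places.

0.462

Under each hypothesis, the probability of the observed sequence is: P(data | bag A) = (2/5)(3/4)(2/3)(1/2) = 1/10; P(data | bag B) = (4/7)(3/6)(2/5)(3/4) = 3/35.
Weighting by the prior gives 1/2 · 1/10 = 1/20, 1/2 · 3/35 = 3/70; these sum to 13/140.
By Bayes' rule, P(bag B | data) = (3/70) / (13/140) = 6/13.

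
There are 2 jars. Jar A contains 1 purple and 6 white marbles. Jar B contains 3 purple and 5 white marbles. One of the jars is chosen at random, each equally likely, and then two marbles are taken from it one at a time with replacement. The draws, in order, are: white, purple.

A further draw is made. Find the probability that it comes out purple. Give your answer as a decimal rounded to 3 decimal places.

For each hypothesis, P(data | H) works out to: P(data | jar A) = (6/7)(1/7) = 0.12245; P(data | jar B) = (5/8)(3/8) = 0.23438.
The prior-weighted likelihoods are 1/2 · 0.12245 = 0.061224, 1/2 · 0.23438 = 0.11719; with total 0.17841.
Dividing through by the total gives posterior P(jar A | data) = 0.34316, P(jar B | data) = 0.65684.
Averaging over the posterior, P(purple next | data) = (1/7)(0.34316) + (3/8)(0.65684) = 0.29534.

0.295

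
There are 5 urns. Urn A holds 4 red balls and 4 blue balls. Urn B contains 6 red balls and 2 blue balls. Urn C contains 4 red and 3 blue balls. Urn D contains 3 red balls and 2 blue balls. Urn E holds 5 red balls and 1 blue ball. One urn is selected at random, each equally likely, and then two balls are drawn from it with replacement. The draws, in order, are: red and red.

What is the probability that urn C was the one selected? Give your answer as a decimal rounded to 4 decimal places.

0.1489

The likelihood of the observed sequence under each hypothesis: P(data | urn A) = (4/8)(4/8) = 0.25; P(data | urn B) = (6/8)(6/8) = 0.5625; P(data | urn C) = (4/7)(4/7) = 0.32653; P(data | urn D) = (3/5)(3/5) = 0.36; P(data | urn E) = (5/6)(5/6) = 0.69444.
Weighting by the prior gives 1/5 · 0.25 = 0.05, 1/5 · 0.5625 = 0.1125, 1/5 · 0.32653 = 0.065306, 1/5 · 0.36 = 0.072, 1/5 · 0.69444 = 0.13889; with total 0.4387.
Therefore the posterior P(urn C | data) = (0.065306) / (0.4387) = 0.14886.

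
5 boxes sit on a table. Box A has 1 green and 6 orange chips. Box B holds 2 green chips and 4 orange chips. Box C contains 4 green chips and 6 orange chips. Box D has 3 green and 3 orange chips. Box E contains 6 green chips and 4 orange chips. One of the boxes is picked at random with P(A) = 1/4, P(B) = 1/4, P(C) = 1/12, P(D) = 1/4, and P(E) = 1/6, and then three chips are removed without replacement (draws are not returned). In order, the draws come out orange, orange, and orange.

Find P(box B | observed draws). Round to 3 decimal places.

0.222

The likelihood of the observed sequence under each hypothesis: P(data | box A) = (6/7)(5/6)(4/5) = 0.57143; P(data | box B) = (4/6)(3/5)(2/4) = 0.2; P(data | box C) = (6/10)(5/9)(4/8) = 0.16667; P(data | box D) = (3/6)(2/5)(1/4) = 0.05; P(data | box E) = (4/10)(3/9)(2/8) = 0.033333.
Weighting by the prior gives 1/4 · 0.57143 = 0.14286, 1/4 · 0.2 = 0.05, 1/12 · 0.16667 = 0.013889, 1/4 · 0.05 = 0.0125, 1/6 · 0.033333 = 0.0055556; with total 0.2248.
Therefore the posterior P(box B | data) = (0.05) / (0.2248) = 0.22242.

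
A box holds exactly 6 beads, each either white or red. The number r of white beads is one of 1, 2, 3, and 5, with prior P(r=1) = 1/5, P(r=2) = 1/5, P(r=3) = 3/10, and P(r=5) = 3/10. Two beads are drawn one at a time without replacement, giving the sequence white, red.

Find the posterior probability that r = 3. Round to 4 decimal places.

Compute the likelihood of the observed sequence for each case: P(data | r = 1) = (1/6)(5/5) = 1/6; P(data | r = 2) = (2/6)(4/5) = 4/15; P(data | r = 3) = (3/6)(3/5) = 3/10; P(data | r = 5) = (5/6)(1/5) = 1/6.
Multiplying each by its prior: 1/5 · 1/6 = 1/30, 1/5 · 4/15 = 4/75, 3/10 · 3/10 = 9/100, 3/10 · 1/6 = 1/20; summing to 17/75.
By Bayes' rule, P(r = 3 | data) = (9/100) / (17/75) = 27/68.

0.3971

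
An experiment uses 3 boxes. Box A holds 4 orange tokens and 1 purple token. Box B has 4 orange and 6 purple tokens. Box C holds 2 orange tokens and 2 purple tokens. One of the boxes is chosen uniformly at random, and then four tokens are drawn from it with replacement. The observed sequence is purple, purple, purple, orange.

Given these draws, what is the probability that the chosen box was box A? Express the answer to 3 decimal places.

The likelihood of the observed sequence under each hypothesis: P(data | box A) = (1/5)(1/5)(1/5)(4/5) = 0.0064; P(data | box B) = (6/10)(6/10)(6/10)(4/10) = 0.0864; P(data | box C) = (2/4)(2/4)(2/4)(2/4) = 0.0625.
The prior-weighted likelihoods are 1/3 · 0.0064 = 0.0021333, 1/3 · 0.0864 = 0.0288, 1/3 · 0.0625 = 0.020833; with total 0.051767.
Hence P(box A | data) = (0.0021333) / (0.051767) = 0.041211.

0.041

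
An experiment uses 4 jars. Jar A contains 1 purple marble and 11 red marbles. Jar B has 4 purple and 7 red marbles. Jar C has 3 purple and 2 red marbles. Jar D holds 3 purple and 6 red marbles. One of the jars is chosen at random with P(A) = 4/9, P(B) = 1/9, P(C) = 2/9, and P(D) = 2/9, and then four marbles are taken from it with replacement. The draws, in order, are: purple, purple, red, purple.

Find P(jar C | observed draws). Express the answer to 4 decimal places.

0.6779

Under each hypothesis, the probability of the observed sequence is: P(data | jar A) = (1/12)(1/12)(11/12)(1/12) = 0.00053048; P(data | jar B) = (4/11)(4/11)(7/11)(4/11) = 0.030599; P(data | jar C) = (3/5)(3/5)(2/5)(3/5) = 0.0864; P(data | jar D) = (3/9)(3/9)(6/9)(3/9) = 0.024691.
Multiplying each by its prior: 4/9 · 0.00053048 = 0.00023577, 1/9 · 0.030599 = 0.0033999, 2/9 · 0.0864 = 0.0192, 2/9 · 0.024691 = 0.005487; with total 0.028323.
So P(jar C | data) = (0.0192) / (0.028323) = 0.6779.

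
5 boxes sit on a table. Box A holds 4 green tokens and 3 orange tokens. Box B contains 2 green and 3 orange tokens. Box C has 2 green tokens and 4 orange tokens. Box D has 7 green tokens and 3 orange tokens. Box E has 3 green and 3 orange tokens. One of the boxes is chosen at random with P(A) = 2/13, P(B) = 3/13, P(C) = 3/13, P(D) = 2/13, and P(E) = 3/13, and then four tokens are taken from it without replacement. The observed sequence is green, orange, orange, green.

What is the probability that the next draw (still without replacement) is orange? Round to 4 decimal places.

0.6756

Compute the likelihood of the observed sequence for each case: P(data | box A) = (4/7)(3/6)(2/5)(3/4) = 3/35; P(data | box B) = (2/5)(3/4)(2/3)(1/2) = 1/10; P(data | box C) = (2/6)(4/5)(3/4)(1/3) = 1/15; P(data | box D) = (7/10)(3/9)(2/8)(6/7) = 1/20; P(data | box E) = (3/6)(3/5)(2/4)(2/3) = 1/10.
Multiplying each by its prior: 2/13 · 3/35 = 6/455, 3/13 · 1/10 = 3/130, 3/13 · 1/15 = 1/65, 2/13 · 1/20 = 1/130, 3/13 · 1/10 = 3/130; with total 15/182.
Dividing through by the total gives posterior P(box A | data) = 4/25, P(box B | data) = 7/25, P(box C | data) = 14/75, P(box D | data) = 7/75, P(box E | data) = 7/25.
So P(orange next | data) = Σ P(orange next | H) P(H | data) = (1/3)(4/25) + (1)(7/25) + (1)(14/75) + (1/6)(7/75) + (1/2)(7/25) = 152/225.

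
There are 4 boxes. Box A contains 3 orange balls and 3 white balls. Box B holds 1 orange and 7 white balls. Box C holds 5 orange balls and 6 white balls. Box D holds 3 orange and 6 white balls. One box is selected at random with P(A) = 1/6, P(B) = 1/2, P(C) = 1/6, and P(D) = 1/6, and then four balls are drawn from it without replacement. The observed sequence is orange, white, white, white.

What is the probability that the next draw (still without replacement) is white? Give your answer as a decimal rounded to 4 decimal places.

For each hypothesis, P(data | H) works out to: P(data | box A) = (3/6)(3/5)(2/4)(1/3) = 0.05; P(data | box B) = (1/8)(7/7)(6/6)(5/5) = 0.125; P(data | box C) = (5/11)(6/10)(5/9)(4/8) = 0.075758; P(data | box D) = (3/9)(6/8)(5/7)(4/6) = 0.11905.
Multiplying each by its prior: 1/6 · 0.05 = 0.0083333, 1/2 · 0.125 = 0.0625, 1/6 · 0.075758 = 0.012626, 1/6 · 0.11905 = 0.019841; with total 0.1033.
The posterior is then P(box A | data) = 0.080671, P(box B | data) = 0.60503, P(box C | data) = 0.12223, P(box D | data) = 0.19207.
The predictive probability is P(white next | data) = (0)(0.080671) + (1)(0.60503) + (3/7)(0.12223) + (3/5)(0.19207) = 0.77266.

0.7727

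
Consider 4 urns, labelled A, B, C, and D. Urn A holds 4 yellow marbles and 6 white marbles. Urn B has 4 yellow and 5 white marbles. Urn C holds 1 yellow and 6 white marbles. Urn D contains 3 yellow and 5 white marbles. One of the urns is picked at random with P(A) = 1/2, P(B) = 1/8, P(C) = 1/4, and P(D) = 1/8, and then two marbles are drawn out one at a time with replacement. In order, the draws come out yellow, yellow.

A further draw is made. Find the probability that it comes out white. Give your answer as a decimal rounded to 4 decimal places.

0.6051

The likelihood of the observed sequence under each hypothesis: P(data | urn A) = (4/10)(4/10) = 0.16; P(data | urn B) = (4/9)(4/9) = 0.19753; P(data | urn C) = (1/7)(1/7) = 0.020408; P(data | urn D) = (3/8)(3/8) = 0.14062.
The prior-weighted likelihoods are 1/2 · 0.16 = 0.08, 1/8 · 0.19753 = 0.024691, 1/4 · 0.020408 = 0.005102, 1/8 · 0.14062 = 0.017578; with total 0.12737.
Dividing through by the total gives posterior P(urn A | data) = 0.62808, P(urn B | data) = 0.19385, P(urn C | data) = 0.040056, P(urn D | data) = 0.13801.
Averaging over the posterior, P(white next | data) = (3/5)(0.62808) + (5/9)(0.19385) + (6/7)(0.040056) + (5/8)(0.13801) = 0.60513.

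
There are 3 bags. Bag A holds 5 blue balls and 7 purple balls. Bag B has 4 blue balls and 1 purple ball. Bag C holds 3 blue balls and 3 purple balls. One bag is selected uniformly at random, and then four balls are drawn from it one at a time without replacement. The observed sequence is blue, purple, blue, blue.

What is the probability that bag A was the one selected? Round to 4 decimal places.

0.1239

The likelihood of the observed sequence under each hypothesis: P(data | bag A) = (5/12)(7/11)(4/10)(3/9) = 0.035354; P(data | bag B) = (4/5)(1/4)(3/3)(2/2) = 0.2; P(data | bag C) = (3/6)(3/5)(2/4)(1/3) = 0.05.
Weighting by the prior gives 1/3 · 0.035354 = 0.011785, 1/3 · 0.2 = 0.066667, 1/3 · 0.05 = 0.016667; summing to 0.095118.
Hence P(bag A | data) = (0.011785) / (0.095118) = 0.12389.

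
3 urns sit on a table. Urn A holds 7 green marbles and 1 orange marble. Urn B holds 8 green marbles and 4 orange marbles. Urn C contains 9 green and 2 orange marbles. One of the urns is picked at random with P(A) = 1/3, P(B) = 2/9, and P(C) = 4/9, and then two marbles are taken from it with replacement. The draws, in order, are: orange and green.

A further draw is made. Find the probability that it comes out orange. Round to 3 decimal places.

Under each hypothesis, the probability of the observed sequence is: P(data | urn A) = (1/8)(7/8) = 0.10938; P(data | urn B) = (4/12)(8/12) = 0.22222; P(data | urn C) = (2/11)(9/11) = 0.14876.
Weighting by the prior gives 1/3 · 0.10938 = 0.036458, 2/9 · 0.22222 = 0.049383, 4/9 · 0.14876 = 0.066116; with total 0.15196.
Normalising, the posterior is P(urn A | data) = 0.23993, P(urn B | data) = 0.32498, P(urn C | data) = 0.4351.
So P(orange next | data) = Σ P(orange next | H) P(H | data) = (1/8)(0.23993) + (1/3)(0.32498) + (2/11)(0.4351) = 0.21743.

0.217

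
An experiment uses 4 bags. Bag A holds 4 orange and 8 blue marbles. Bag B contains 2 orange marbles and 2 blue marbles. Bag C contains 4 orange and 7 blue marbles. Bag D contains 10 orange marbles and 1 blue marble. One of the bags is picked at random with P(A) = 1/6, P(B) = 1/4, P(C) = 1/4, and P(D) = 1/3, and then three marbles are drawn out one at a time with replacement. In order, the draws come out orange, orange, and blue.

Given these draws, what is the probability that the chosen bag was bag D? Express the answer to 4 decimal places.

For each hypothesis, P(data | H) works out to: P(data | bag A) = (4/12)(4/12)(8/12) = 0.074074; P(data | bag B) = (2/4)(2/4)(2/4) = 0.125; P(data | bag C) = (4/11)(4/11)(7/11) = 0.084147; P(data | bag D) = (10/11)(10/11)(1/11) = 0.075131.
Weighting by the prior gives 1/6 · 0.074074 = 0.012346, 1/4 · 0.125 = 0.03125, 1/4 · 0.084147 = 0.021037, 1/3 · 0.075131 = 0.025044; with total 0.089676.
Hence P(bag D | data) = (0.025044) / (0.089676) = 0.27927.

0.2793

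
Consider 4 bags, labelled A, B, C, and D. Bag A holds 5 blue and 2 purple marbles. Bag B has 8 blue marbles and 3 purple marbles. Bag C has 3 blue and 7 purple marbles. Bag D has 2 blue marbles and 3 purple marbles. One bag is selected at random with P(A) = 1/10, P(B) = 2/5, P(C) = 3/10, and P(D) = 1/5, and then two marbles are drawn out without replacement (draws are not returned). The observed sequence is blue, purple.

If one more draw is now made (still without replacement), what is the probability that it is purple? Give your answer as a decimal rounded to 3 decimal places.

0.484

Compute the likelihood of the observed sequence for each case: P(data | bag A) = (5/7)(2/6) = 0.2381; P(data | bag B) = (8/11)(3/10) = 0.21818; P(data | bag C) = (3/10)(7/9) = 0.23333; P(data | bag D) = (2/5)(3/4) = 0.3.
Weighting by the prior gives 1/10 · 0.2381 = 0.02381, 2/5 · 0.21818 = 0.087273, 3/10 · 0.23333 = 0.07, 1/5 · 0.3 = 0.06; these sum to 0.24108.
Normalising, the posterior is P(bag A | data) = 0.098761, P(bag B | data) = 0.362, P(bag C | data) = 0.29036, P(bag D | data) = 0.24888.
Averaging over the posterior, P(purple next | data) = (1/5)(0.098761) + (2/9)(0.362) + (3/4)(0.29036) + (2/3)(0.24888) = 0.48388.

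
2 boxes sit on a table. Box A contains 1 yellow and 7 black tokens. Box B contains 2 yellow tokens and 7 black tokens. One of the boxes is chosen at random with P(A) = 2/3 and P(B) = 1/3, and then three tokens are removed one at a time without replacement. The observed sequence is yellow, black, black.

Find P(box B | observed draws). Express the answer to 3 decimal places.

0.400

Under each hypothesis, the probability of the observed sequence is: P(data | box A) = (1/8)(7/7)(6/6) = 1/8; P(data | box B) = (2/9)(7/8)(6/7) = 1/6.
Multiplying each by its prior: 2/3 · 1/8 = 1/12, 1/3 · 1/6 = 1/18; with total 5/36.
So P(box B | data) = (1/18) / (5/36) = 2/5.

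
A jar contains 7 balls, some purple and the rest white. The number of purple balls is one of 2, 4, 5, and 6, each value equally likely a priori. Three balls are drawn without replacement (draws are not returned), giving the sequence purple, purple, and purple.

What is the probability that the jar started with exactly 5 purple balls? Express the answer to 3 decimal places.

0.294

For each hypothesis, P(data | H) works out to: P(data | r = 2) = (2/7)(1/6)(0/5) = 0; P(data | r = 4) = (4/7)(3/6)(2/5) = 4/35; P(data | r = 5) = (5/7)(4/6)(3/5) = 2/7; P(data | r = 6) = (6/7)(5/6)(4/5) = 4/7.
Weighting by the prior gives 1/4 · 0 = 0, 1/4 · 4/35 = 1/35, 1/4 · 2/7 = 1/14, 1/4 · 4/7 = 1/7; with total 17/70.
By Bayes' rule, P(r = 5 | data) = (1/14) / (17/70) = 5/17.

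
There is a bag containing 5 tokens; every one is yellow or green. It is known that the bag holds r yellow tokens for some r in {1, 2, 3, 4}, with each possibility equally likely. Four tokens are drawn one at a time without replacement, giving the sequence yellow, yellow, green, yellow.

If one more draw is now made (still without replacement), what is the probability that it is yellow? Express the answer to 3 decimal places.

0.667

For each hypothesis, P(data | H) works out to: P(data | r = 1) = (1/5)(0/4) = 0; P(data | r = 2) = (2/5)(1/4)(3/3)(0/2) = 0; P(data | r = 3) = (3/5)(2/4)(2/3)(1/2) = 1/10; P(data | r = 4) = (4/5)(3/4)(1/3)(2/2) = 1/5.
The prior-weighted likelihoods are 1/4 · 0 = 0, 1/4 · 0 = 0, 1/4 · 1/10 = 1/40, 1/4 · 1/5 = 1/20; with total 3/40.
The posterior is then P(r = 1 | data) = 0, P(r = 2 | data) = 0, P(r = 3 | data) = 1/3, P(r = 4 | data) = 2/3.
Averaging over the posterior, P(yellow next | data) = (0)(1/3) + (1)(2/3) = 2/3.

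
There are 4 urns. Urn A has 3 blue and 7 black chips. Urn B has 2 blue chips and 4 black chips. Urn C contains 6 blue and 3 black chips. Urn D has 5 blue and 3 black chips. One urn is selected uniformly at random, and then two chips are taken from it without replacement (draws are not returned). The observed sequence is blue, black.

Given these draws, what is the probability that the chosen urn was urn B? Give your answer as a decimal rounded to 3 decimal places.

For each hypothesis, P(data | H) works out to: P(data | urn A) = (3/10)(7/9) = 7/30; P(data | urn B) = (2/6)(4/5) = 4/15; P(data | urn C) = (6/9)(3/8) = 1/4; P(data | urn D) = (5/8)(3/7) = 15/56.
Multiplying each by its prior: 1/4 · 7/30 = 7/120, 1/4 · 4/15 = 1/15, 1/4 · 1/4 = 1/16, 1/4 · 15/56 = 15/224; summing to 57/224.
Hence P(urn B | data) = (1/15) / (57/224) = 224/855.

0.262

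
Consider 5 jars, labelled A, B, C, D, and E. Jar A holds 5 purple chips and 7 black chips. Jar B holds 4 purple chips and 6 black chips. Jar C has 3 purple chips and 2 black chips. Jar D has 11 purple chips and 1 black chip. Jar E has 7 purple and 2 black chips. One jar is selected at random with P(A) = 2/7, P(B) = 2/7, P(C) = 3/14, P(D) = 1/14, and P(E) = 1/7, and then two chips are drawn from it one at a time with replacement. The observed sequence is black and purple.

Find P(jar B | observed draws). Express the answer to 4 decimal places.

Under each hypothesis, the probability of the observed sequence is: P(data | jar A) = (7/12)(5/12) = 0.24306; P(data | jar B) = (6/10)(4/10) = 0.24; P(data | jar C) = (2/5)(3/5) = 0.24; P(data | jar D) = (1/12)(11/12) = 0.076389; P(data | jar E) = (2/9)(7/9) = 0.17284.
The prior-weighted likelihoods are 2/7 · 0.24306 = 0.069444, 2/7 · 0.24 = 0.068571, 3/14 · 0.24 = 0.051429, 1/14 · 0.076389 = 0.0054563, 1/7 · 0.17284 = 0.024691; summing to 0.21959.
Hence P(jar B | data) = (0.068571) / (0.21959) = 0.31227.

0.3123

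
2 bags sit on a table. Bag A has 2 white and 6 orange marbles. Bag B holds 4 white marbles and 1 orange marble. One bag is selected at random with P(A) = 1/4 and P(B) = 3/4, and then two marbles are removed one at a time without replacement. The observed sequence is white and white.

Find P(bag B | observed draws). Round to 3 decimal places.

Compute the likelihood of the observed sequence for each case: P(data | bag A) = (2/8)(1/7) = 1/28; P(data | bag B) = (4/5)(3/4) = 3/5.
Weighting by the prior gives 1/4 · 1/28 = 1/112, 3/4 · 3/5 = 9/20; with total 257/560.
Hence P(bag B | data) = (9/20) / (257/560) = 252/257.

0.981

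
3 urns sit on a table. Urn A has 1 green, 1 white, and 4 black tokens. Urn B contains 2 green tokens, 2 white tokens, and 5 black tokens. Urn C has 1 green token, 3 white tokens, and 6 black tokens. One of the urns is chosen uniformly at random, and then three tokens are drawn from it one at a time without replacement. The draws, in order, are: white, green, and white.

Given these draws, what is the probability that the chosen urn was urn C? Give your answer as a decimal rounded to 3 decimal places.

0.512

Compute the likelihood of the observed sequence for each case: P(data | urn A) = (1/6)(1/5)(0/4) = 0; P(data | urn B) = (2/9)(2/8)(1/7) = 0.0079365; P(data | urn C) = (3/10)(1/9)(2/8) = 0.0083333.
The prior-weighted likelihoods are 1/3 · 0 = 0, 1/3 · 0.0079365 = 0.0026455, 1/3 · 0.0083333 = 0.0027778; with total 0.0054233.
Hence P(urn C | data) = (0.0027778) / (0.0054233) = 0.5122.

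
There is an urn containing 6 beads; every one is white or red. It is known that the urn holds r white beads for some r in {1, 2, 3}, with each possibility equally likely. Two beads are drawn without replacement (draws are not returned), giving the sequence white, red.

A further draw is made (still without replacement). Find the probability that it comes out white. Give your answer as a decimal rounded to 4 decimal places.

Compute the likelihood of the observed sequence for each case: P(data | r = 1) = (1/6)(5/5) = 1/6; P(data | r = 2) = (2/6)(4/5) = 4/15; P(data | r = 3) = (3/6)(3/5) = 3/10.
Multiplying each by its prior: 1/3 · 1/6 = 1/18, 1/3 · 4/15 = 4/45, 1/3 · 3/10 = 1/10; these sum to 11/45.
The posterior is then P(r = 1 | data) = 5/22, P(r = 2 | data) = 4/11, P(r = 3 | data) = 9/22.
So P(white next | data) = Σ P(white next | H) P(H | data) = (0)(5/22) + (1/4)(4/11) + (1/2)(9/22) = 13/44.

0.2955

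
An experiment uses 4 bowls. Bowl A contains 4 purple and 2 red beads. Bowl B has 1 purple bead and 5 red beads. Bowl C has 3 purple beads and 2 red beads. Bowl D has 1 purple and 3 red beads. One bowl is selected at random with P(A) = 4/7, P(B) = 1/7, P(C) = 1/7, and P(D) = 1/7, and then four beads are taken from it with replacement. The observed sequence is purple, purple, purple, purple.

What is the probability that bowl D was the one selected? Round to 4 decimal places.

The likelihood of the observed sequence under each hypothesis: P(data | bowl A) = (4/6)(4/6)(4/6)(4/6) = 0.19753; P(data | bowl B) = (1/6)(1/6)(1/6)(1/6) = 0.0007716; P(data | bowl C) = (3/5)(3/5)(3/5)(3/5) = 0.1296; P(data | bowl D) = (1/4)(1/4)(1/4)(1/4) = 0.0039062.
The prior-weighted likelihoods are 4/7 · 0.19753 = 0.11287, 1/7 · 0.0007716 = 0.00011023, 1/7 · 0.1296 = 0.018514, 1/7 · 0.0039062 = 0.00055804; summing to 0.13206.
By Bayes' rule, P(bowl D | data) = (0.00055804) / (0.13206) = 0.0042257.

0.0042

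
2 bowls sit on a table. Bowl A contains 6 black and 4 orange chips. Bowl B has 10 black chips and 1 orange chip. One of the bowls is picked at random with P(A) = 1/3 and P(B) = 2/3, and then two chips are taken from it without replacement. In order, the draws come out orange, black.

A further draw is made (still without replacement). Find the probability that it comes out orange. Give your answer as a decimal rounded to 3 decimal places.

The likelihood of the observed sequence under each hypothesis: P(data | bowl A) = (4/10)(6/9) = 4/15; P(data | bowl B) = (1/11)(10/10) = 1/11.
Multiplying each by its prior: 1/3 · 4/15 = 4/45, 2/3 · 1/11 = 2/33; these sum to 74/495.
Normalising, the posterior is P(bowl A | data) = 22/37, P(bowl B | data) = 15/37.
Averaging over the posterior, P(orange next | data) = (3/8)(22/37) + (0)(15/37) = 33/148.

0.223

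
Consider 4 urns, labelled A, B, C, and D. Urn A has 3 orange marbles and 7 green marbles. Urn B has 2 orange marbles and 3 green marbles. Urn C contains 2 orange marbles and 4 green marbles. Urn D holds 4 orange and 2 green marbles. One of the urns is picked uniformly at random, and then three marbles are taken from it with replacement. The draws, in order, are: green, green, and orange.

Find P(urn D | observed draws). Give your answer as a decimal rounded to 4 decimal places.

0.1443

The likelihood of the observed sequence under each hypothesis: P(data | urn A) = (7/10)(7/10)(3/10) = 0.147; P(data | urn B) = (3/5)(3/5)(2/5) = 0.144; P(data | urn C) = (4/6)(4/6)(2/6) = 0.14815; P(data | urn D) = (2/6)(2/6)(4/6) = 0.074074.
Weighting by the prior gives 1/4 · 0.147 = 0.03675, 1/4 · 0.144 = 0.036, 1/4 · 0.14815 = 0.037037, 1/4 · 0.074074 = 0.018519; these sum to 0.12831.
Therefore the posterior P(urn D | data) = (0.018519) / (0.12831) = 0.14433.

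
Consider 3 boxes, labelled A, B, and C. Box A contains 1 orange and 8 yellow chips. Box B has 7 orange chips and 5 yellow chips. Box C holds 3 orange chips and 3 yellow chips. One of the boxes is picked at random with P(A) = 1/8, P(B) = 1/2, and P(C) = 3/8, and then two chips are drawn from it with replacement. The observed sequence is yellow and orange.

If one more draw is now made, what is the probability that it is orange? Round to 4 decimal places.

0.5234

The likelihood of the observed sequence under each hypothesis: P(data | box A) = (8/9)(1/9) = 0.098765; P(data | box B) = (5/12)(7/12) = 0.24306; P(data | box C) = (3/6)(3/6) = 0.25.
Weighting by the prior gives 1/8 · 0.098765 = 0.012346, 1/2 · 0.24306 = 0.12153, 3/8 · 0.25 = 0.09375; summing to 0.22762.
The posterior is then P(box A | data) = 0.054237, P(box B | data) = 0.5339, P(box C | data) = 0.41186.
So P(orange next | data) = Σ P(orange next | H) P(H | data) = (1/9)(0.054237) + (7/12)(0.5339) + (1/2)(0.41186) = 0.5234.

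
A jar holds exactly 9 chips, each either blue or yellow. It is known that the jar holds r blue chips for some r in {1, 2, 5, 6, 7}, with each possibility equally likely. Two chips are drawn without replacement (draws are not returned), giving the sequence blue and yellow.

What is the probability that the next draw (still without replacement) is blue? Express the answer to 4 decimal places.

0.5174

Under each hypothesis, the probability of the observed sequence is: P(data | r = 1) = (1/9)(8/8) = 1/9; P(data | r = 2) = (2/9)(7/8) = 7/36; P(data | r = 5) = (5/9)(4/8) = 5/18; P(data | r = 6) = (6/9)(3/8) = 1/4; P(data | r = 7) = (7/9)(2/8) = 7/36.
Multiplying each by its prior: 1/5 · 1/9 = 1/45, 1/5 · 7/36 = 7/180, 1/5 · 5/18 = 1/18, 1/5 · 1/4 = 1/20, 1/5 · 7/36 = 7/180; these sum to 37/180.
Normalising, the posterior is P(r = 1 | data) = 4/37, P(r = 2 | data) = 7/37, P(r = 5 | data) = 10/37, P(r = 6 | data) = 9/37, P(r = 7 | data) = 7/37.
Averaging over the posterior, P(blue next | data) = (0)(4/37) + (1/7)(7/37) + (4/7)(10/37) + (5/7)(9/37) + (6/7)(7/37) = 134/259.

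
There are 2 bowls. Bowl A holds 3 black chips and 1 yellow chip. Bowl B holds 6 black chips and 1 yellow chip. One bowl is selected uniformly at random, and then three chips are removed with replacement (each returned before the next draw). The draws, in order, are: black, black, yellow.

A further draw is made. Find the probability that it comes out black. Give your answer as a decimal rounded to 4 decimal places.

0.7958

Under each hypothesis, the probability of the observed sequence is: P(data | bowl A) = (3/4)(3/4)(1/4) = 0.14062; P(data | bowl B) = (6/7)(6/7)(1/7) = 0.10496.
Weighting by the prior gives 1/2 · 0.14062 = 0.070312, 1/2 · 0.10496 = 0.052478; these sum to 0.12279.
Normalising, the posterior is P(bowl A | data) = 0.57262, P(bowl B | data) = 0.42738.
So P(black next | data) = Σ P(black next | H) P(H | data) = (3/4)(0.57262) + (6/7)(0.42738) = 0.79579.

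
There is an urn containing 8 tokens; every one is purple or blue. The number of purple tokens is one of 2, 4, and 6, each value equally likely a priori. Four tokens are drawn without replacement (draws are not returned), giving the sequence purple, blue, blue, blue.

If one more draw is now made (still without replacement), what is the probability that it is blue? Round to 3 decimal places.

Compute the likelihood of the observed sequence for each case: P(data | r = 2) = (2/8)(6/7)(5/6)(4/5) = 1/7; P(data | r = 4) = (4/8)(4/7)(3/6)(2/5) = 2/35; P(data | r = 6) = (6/8)(2/7)(1/6)(0/5) = 0.
Multiplying each by its prior: 1/3 · 1/7 = 1/21, 1/3 · 2/35 = 2/105, 1/3 · 0 = 0; summing to 1/15.
Dividing through by the total gives posterior P(r = 2 | data) = 5/7, P(r = 4 | data) = 2/7, P(r = 6 | data) = 0.
Averaging over the posterior, P(blue next | data) = (3/4)(5/7) + (1/4)(2/7) = 17/28.

0.607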